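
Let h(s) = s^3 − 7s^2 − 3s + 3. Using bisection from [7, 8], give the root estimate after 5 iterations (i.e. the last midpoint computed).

s = 7.5 gives h = 8.625, positive; keep [7, 7.5]
s = 7.25 gives h = -5.609375, negative; keep [7.25, 7.5]
s = 7.375 gives h = 1.271484, positive; keep [7.25, 7.375]
s = 7.3125 gives h = -2.2273, negative; keep [7.3125, 7.375]
s = 7.34375 gives h = -0.4926, negative; keep [7.34375, 7.375]

7.34375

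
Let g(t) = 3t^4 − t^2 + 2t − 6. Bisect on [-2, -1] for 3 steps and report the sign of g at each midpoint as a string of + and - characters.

+-+

t = -1.5 gives g = 3.9375, positive; keep [-1.5, -1]
t = -1.25 gives g = -2.738281, negative; keep [-1.5, -1.25]
t = -1.375 gives g = 0.082764, positive; keep [-1.375, -1.25]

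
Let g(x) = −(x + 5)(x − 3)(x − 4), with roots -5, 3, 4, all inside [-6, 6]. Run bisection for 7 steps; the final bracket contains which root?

-5

g(0) = -60 < 0, so the root lies in [-6, 0]
g(-3) = -84 < 0, so the root lies in [-6, -3]
g(-4.5) = -31.875 < 0, so the root lies in [-6, -4.5]
g(-5.25) = 19.0781 > 0, so the root lies in [-5.25, -4.5]
g(-4.875) = -8.7363 < 0, so the root lies in [-5.25, -4.875]
g(-5.0625) = 4.5667 > 0, so the root lies in [-5.0625, -4.875]
g(-4.96875) = -2.2334 < 0, so the root lies in [-5.0625, -4.96875]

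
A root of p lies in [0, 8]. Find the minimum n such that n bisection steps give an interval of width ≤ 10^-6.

23

Width after n steps is 8/2^n. Need 2^n ≥ 8/10^-6 = 8000000.
2^22 = 4194304 < 8000000 ≤ 2^23 = 8388608, so n = 23.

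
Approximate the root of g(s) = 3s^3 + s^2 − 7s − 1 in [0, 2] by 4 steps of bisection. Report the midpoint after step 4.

1.375

midpoint 1: g = -4 < 0 → [1, 2]
midpoint 1.5: g = 0.875 > 0 → [1, 1.5]
midpoint 1.25: g = -2.328125 < 0 → [1.25, 1.5]
midpoint 1.375: g = -0.9355 < 0 → [1.375, 1.5]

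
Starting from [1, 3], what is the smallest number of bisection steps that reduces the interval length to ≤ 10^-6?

Width after n steps is 2/2^n. Need 2^n ≥ 2/10^-6 = 2000000.
2^20 = 1048576 < 2000000 ≤ 2^21 = 2097152, so n = 21.

21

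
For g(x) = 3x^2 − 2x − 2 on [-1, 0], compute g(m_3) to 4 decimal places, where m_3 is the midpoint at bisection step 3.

0.4219

midpoint -0.5: g = -0.25 < 0 → [-1, -0.5]
midpoint -0.75: g = 1.1875 > 0 → [-0.75, -0.5]
midpoint -0.625: g = 0.421875 > 0 → [-0.625, -0.5]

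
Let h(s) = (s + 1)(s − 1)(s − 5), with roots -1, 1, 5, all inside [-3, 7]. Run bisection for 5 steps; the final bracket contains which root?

s = 2 gives h = -9, negative; keep [2, 7]
s = 4.5 gives h = -9.625, negative; keep [4.5, 7]
s = 5.75 gives h = 24.046875, positive; keep [4.5, 5.75]
s = 5.125 gives h = 3.1582, positive; keep [4.5, 5.125]
s = 4.8125 gives h = -4.155, negative; keep [4.8125, 5.125]

5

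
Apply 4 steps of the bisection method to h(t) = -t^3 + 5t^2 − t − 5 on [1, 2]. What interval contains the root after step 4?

[1.25, 1.3125]

midpoint 1.5: h = 1.375 > 0 → [1, 1.5]
midpoint 1.25: h = -0.390625 < 0 → [1.25, 1.5]
midpoint 1.375: h = 0.478516 > 0 → [1.25, 1.375]
midpoint 1.3125: h = 0.0398 > 0 → [1.25, 1.3125]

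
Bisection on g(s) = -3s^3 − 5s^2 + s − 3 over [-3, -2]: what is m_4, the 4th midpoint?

s = -2.5 gives g = 10.125, positive; keep [-2.5, -2]
s = -2.25 gives g = 3.609375, positive; keep [-2.25, -2]
s = -2.125 gives g = 1.083984, positive; keep [-2.125, -2]
s = -2.0625 gives g = -0.011, negative; keep [-2.125, -2.0625]

-2.0625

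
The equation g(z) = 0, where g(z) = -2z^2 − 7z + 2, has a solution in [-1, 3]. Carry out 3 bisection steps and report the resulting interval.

[0, 0.5]

g(1) = -7 < 0, so the root lies in [-1, 1]
g(0) = 2 > 0, so the root lies in [0, 1]
g(0.5) = -2 < 0, so the root lies in [0, 0.5]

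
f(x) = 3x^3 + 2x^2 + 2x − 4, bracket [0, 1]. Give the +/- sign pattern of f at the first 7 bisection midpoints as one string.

--++++-

f(0.5) = -2.125 < 0, so the root lies in [0.5, 1]
f(0.75) = -0.109375 < 0, so the root lies in [0.75, 1]
f(0.875) = 1.291016 > 0, so the root lies in [0.75, 0.875]
f(0.8125) = 0.5544 > 0, so the root lies in [0.75, 0.8125]
f(0.78125) = 0.2137 > 0, so the root lies in [0.75, 0.78125]
f(0.765625) = 0.05 > 0, so the root lies in [0.75, 0.765625]
f(0.7578125) = -0.0302 < 0, so the root lies in [0.7578125, 0.765625]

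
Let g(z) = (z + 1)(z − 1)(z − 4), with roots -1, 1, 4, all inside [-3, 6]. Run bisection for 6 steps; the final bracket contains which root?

g(1.5) = -3.125 < 0, so the root lies in [1.5, 6]
g(3.75) = -3.265625 < 0, so the root lies in [3.75, 6]
g(4.875) = 19.919922 > 0, so the root lies in [3.75, 4.875]
g(4.3125) = 5.4993 > 0, so the root lies in [3.75, 4.3125]
g(4.03125) = 0.4766 > 0, so the root lies in [3.75, 4.03125]
g(3.890625) = -1.5462 < 0, so the root lies in [3.890625, 4.03125]

4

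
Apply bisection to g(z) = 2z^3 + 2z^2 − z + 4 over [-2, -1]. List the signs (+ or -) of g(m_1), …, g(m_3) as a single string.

++-

m = -1.5, g(m) = 3.25 (+); new bracket [-2, -1.5]
m = -1.75, g(m) = 1.15625 (+); new bracket [-2, -1.75]
m = -1.875, g(m) = -0.277344 (−); new bracket [-1.875, -1.75]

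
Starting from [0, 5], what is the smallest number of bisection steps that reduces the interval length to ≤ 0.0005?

14

Width after n steps is 5/2^n. Need 2^n ≥ 5/0.0005 = 10000.
2^13 = 8192 < 10000 ≤ 2^14 = 16384, so n = 14.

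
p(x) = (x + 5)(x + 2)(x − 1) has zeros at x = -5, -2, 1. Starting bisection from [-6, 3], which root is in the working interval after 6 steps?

1

midpoint -1.5: p = -4.375 < 0 → [-1.5, 3]
midpoint 0.75: p = -3.953125 < 0 → [0.75, 3]
midpoint 1.875: p = 23.310547 > 0 → [0.75, 1.875]
midpoint 1.3125: p = 6.5344 > 0 → [0.75, 1.3125]
midpoint 1.03125: p = 0.5713 > 0 → [0.75, 1.03125]
midpoint 0.890625: p = -1.8624 < 0 → [0.890625, 1.03125]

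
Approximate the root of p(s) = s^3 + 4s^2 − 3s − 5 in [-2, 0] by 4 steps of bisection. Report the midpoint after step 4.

-0.875

m = -1, p(m) = 1 (+); new bracket [-1, 0]
m = -0.5, p(m) = -2.625 (−); new bracket [-1, -0.5]
m = -0.75, p(m) = -0.921875 (−); new bracket [-1, -0.75]
m = -0.875, p(m) = 0.0176 (+); new bracket [-0.875, -0.75]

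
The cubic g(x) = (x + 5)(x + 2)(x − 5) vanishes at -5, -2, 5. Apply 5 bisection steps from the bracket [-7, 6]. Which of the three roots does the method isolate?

x = -0.5 gives g = -37.125, negative; keep [-0.5, 6]
x = 2.75 gives g = -82.828125, negative; keep [2.75, 6]
x = 4.375 gives g = -37.353516, negative; keep [4.375, 6]
x = 5.1875 gives g = 13.7292, positive; keep [4.375, 5.1875]
x = 4.78125 gives g = -14.5095, negative; keep [4.78125, 5.1875]

5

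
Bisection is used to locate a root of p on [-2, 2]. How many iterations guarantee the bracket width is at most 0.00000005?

27

Width after n steps is 4/2^n. Need 2^n ≥ 4/0.00000005 = 80000000.
2^26 = 67108864 < 80000000 ≤ 2^27 = 134217728, so n = 27.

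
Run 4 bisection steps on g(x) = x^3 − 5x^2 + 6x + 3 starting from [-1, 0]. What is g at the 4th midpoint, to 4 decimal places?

0.6062

x = -0.5 gives g = -1.375, negative; keep [-0.5, 0]
x = -0.25 gives g = 1.171875, positive; keep [-0.5, -0.25]
x = -0.375 gives g = -0.005859, negative; keep [-0.375, -0.25]
x = -0.3125 gives g = 0.6062, positive; keep [-0.375, -0.3125]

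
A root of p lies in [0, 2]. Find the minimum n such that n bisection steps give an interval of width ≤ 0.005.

9

Width after n steps is 2/2^n. Need 2^n ≥ 2/0.005 = 400.
2^8 = 256 < 400 ≤ 2^9 = 512, so n = 9.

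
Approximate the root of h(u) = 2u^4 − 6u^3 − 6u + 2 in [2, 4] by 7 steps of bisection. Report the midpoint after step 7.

h(3) = -16 < 0, so the root lies in [3, 4]
h(3.5) = 23.875 > 0, so the root lies in [3, 3.5]
h(3.25) = -0.335938 < 0, so the root lies in [3.25, 3.5]
h(3.375) = 10.5825 > 0, so the root lies in [3.25, 3.375]
h(3.3125) = 4.8418 > 0, so the root lies in [3.25, 3.3125]
h(3.28125) = 2.1845 > 0, so the root lies in [3.25, 3.28125]
h(3.265625) = 0.9074 > 0, so the root lies in [3.25, 3.265625]

3.265625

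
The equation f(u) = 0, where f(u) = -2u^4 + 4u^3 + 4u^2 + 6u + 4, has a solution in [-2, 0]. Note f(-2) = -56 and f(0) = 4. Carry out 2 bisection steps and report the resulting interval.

m = -1, f(m) = -4 (−); new bracket [-1, 0]
m = -0.5, f(m) = 1.375 (+); new bracket [-1, -0.5]

[-1, -0.5]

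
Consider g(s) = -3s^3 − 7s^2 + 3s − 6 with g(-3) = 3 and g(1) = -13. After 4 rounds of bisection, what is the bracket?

[-3, -2.75]

g(-1) = -13 < 0, so the root lies in [-3, -1]
g(-2) = -16 < 0, so the root lies in [-3, -2]
g(-2.5) = -10.375 < 0, so the root lies in [-3, -2.5]
g(-2.75) = -4.7969 < 0, so the root lies in [-3, -2.75]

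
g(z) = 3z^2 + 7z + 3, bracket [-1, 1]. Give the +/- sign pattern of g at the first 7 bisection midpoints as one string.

++--+--

m = 0, g(m) = 3 (+); new bracket [-1, 0]
m = -0.5, g(m) = 0.25 (+); new bracket [-1, -0.5]
m = -0.75, g(m) = -0.5625 (−); new bracket [-0.75, -0.5]
m = -0.625, g(m) = -0.2031 (−); new bracket [-0.625, -0.5]
m = -0.5625, g(m) = 0.0117 (+); new bracket [-0.625, -0.5625]
m = -0.59375, g(m) = -0.0986 (−); new bracket [-0.59375, -0.5625]
m = -0.578125, g(m) = -0.0442 (−); new bracket [-0.578125, -0.5625]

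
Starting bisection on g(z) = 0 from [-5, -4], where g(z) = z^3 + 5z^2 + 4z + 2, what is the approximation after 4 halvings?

z = -4.5 gives g = -5.875, negative; keep [-4.5, -4]
z = -4.25 gives g = -1.453125, negative; keep [-4.25, -4]
z = -4.125 gives g = 0.388672, positive; keep [-4.25, -4.125]
z = -4.1875 gives g = -0.5027, negative; keep [-4.1875, -4.125]

-4.1875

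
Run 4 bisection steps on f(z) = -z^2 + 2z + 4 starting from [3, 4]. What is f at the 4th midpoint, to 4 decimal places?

0.2148

z = 3.5 gives f = -1.25, negative; keep [3, 3.5]
z = 3.25 gives f = -0.0625, negative; keep [3, 3.25]
z = 3.125 gives f = 0.484375, positive; keep [3.125, 3.25]
z = 3.1875 gives f = 0.2148, positive; keep [3.1875, 3.25]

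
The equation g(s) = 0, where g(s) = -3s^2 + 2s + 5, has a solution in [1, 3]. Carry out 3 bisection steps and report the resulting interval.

[1.5, 1.75]

midpoint 2: g = -3 < 0 → [1, 2]
midpoint 1.5: g = 1.25 > 0 → [1.5, 2]
midpoint 1.75: g = -0.6875 < 0 → [1.5, 1.75]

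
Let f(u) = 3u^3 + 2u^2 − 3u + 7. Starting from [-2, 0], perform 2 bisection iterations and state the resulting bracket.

[-2, -1.5]

u = -1 gives f = 9, positive; keep [-2, -1]
u = -1.5 gives f = 5.875, positive; keep [-2, -1.5]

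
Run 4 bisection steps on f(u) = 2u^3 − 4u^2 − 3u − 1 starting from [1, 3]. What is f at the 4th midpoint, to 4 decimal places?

midpoint 2: f = -7 < 0 → [2, 3]
midpoint 2.5: f = -2.25 < 0 → [2.5, 3]
midpoint 2.75: f = 2.09375 > 0 → [2.5, 2.75]
midpoint 2.625: f = -0.2617 < 0 → [2.625, 2.75]

-0.2617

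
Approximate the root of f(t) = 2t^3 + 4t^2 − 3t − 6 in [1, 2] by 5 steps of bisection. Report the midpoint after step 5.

1.21875

t = 1.5 gives f = 5.25, positive; keep [1, 1.5]
t = 1.25 gives f = 0.40625, positive; keep [1, 1.25]
t = 1.125 gives f = -1.464844, negative; keep [1.125, 1.25]
t = 1.1875 gives f = -0.5728, negative; keep [1.1875, 1.25]
t = 1.21875 gives f = -0.0943, negative; keep [1.21875, 1.25]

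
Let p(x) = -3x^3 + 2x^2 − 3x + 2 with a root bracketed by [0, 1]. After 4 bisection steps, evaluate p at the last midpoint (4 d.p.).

-0.0920

x = 0.5 gives p = 0.625, positive; keep [0.5, 1]
x = 0.75 gives p = -0.390625, negative; keep [0.5, 0.75]
x = 0.625 gives p = 0.173828, positive; keep [0.625, 0.75]
x = 0.6875 gives p = -0.092, negative; keep [0.625, 0.6875]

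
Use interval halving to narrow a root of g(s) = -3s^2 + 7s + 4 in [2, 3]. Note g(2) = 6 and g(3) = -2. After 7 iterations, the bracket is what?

g(2.5) = 2.75 > 0, so the root lies in [2.5, 3]
g(2.75) = 0.5625 > 0, so the root lies in [2.75, 3]
g(2.875) = -0.671875 < 0, so the root lies in [2.75, 2.875]
g(2.8125) = -0.043 < 0, so the root lies in [2.75, 2.8125]
g(2.78125) = 0.2627 > 0, so the root lies in [2.78125, 2.8125]
g(2.796875) = 0.1106 > 0, so the root lies in [2.796875, 2.8125]
g(2.8046875) = 0.034 > 0, so the root lies in [2.8046875, 2.8125]

[2.8046875, 2.8125]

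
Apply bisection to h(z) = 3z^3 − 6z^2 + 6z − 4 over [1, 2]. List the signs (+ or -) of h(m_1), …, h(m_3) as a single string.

h(1.5) = 1.625 > 0, so the root lies in [1, 1.5]
h(1.25) = -0.015625 < 0, so the root lies in [1.25, 1.5]
h(1.375) = 0.705078 > 0, so the root lies in [1.25, 1.375]

+-+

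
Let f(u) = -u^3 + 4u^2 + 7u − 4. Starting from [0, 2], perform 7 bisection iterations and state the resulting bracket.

[0.453125, 0.46875]

m = 1, f(m) = 6 (+); new bracket [0, 1]
m = 0.5, f(m) = 0.375 (+); new bracket [0, 0.5]
m = 0.25, f(m) = -2.015625 (−); new bracket [0.25, 0.5]
m = 0.375, f(m) = -0.8652 (−); new bracket [0.375, 0.5]
m = 0.4375, f(m) = -0.2556 (−); new bracket [0.4375, 0.5]
m = 0.46875, f(m) = 0.0572 (+); new bracket [0.4375, 0.46875]
m = 0.453125, f(m) = -0.0999 (−); new bracket [0.453125, 0.46875]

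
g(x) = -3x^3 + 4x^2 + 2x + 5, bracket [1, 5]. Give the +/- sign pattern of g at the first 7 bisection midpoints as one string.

-+----+

g(3) = -34 < 0, so the root lies in [1, 3]
g(2) = 1 > 0, so the root lies in [2, 3]
g(2.5) = -11.875 < 0, so the root lies in [2, 2.5]
g(2.25) = -4.4219 < 0, so the root lies in [2, 2.25]
g(2.125) = -1.4746 < 0, so the root lies in [2, 2.125]
g(2.0625) = -0.1804 < 0, so the root lies in [2, 2.0625]
g(2.03125) = 0.4237 > 0, so the root lies in [2.03125, 2.0625]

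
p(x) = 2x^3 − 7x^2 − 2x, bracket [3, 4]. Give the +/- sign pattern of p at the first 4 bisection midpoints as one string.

m = 3.5, p(m) = -7 (−); new bracket [3.5, 4]
m = 3.75, p(m) = -0.46875 (−); new bracket [3.75, 4]
m = 3.875, p(m) = 3.511719 (+); new bracket [3.75, 3.875]
m = 3.8125, p(m) = 1.4595 (+); new bracket [3.75, 3.8125]

--++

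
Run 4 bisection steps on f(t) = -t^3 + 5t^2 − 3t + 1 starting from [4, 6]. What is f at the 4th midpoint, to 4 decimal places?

-0.1621

midpoint 5: f = -14 < 0 → [4, 5]
midpoint 4.5: f = -2.375 < 0 → [4, 4.5]
midpoint 4.25: f = 1.796875 > 0 → [4.25, 4.5]
midpoint 4.375: f = -0.1621 < 0 → [4.25, 4.375]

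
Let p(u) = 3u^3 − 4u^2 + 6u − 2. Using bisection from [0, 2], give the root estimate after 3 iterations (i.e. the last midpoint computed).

0.25

p(1) = 3 > 0, so the root lies in [0, 1]
p(0.5) = 0.375 > 0, so the root lies in [0, 0.5]
p(0.25) = -0.703125 < 0, so the root lies in [0.25, 0.5]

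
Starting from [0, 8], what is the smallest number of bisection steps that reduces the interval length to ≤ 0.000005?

Width after n steps is 8/2^n. Need 2^n ≥ 8/0.000005 = 1600000.
2^20 = 1048576 < 1600000 ≤ 2^21 = 2097152, so n = 21.

21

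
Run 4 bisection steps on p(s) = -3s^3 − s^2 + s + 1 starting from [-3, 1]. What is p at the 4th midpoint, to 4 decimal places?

midpoint -1: p = 2 > 0 → [-1, 1]
midpoint 0: p = 1 > 0 → [0, 1]
midpoint 0.5: p = 0.875 > 0 → [0.5, 1]
midpoint 0.75: p = -0.0781 < 0 → [0.5, 0.75]

-0.0781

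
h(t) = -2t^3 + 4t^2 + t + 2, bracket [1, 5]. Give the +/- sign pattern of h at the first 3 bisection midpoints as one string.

t = 3 gives h = -13, negative; keep [1, 3]
t = 2 gives h = 4, positive; keep [2, 3]
t = 2.5 gives h = -1.75, negative; keep [2, 2.5]

-+-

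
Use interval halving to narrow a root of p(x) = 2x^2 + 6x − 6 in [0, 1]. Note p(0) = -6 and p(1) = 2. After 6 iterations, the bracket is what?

[0.78125, 0.796875]

p(0.5) = -2.5 < 0, so the root lies in [0.5, 1]
p(0.75) = -0.375 < 0, so the root lies in [0.75, 1]
p(0.875) = 0.78125 > 0, so the root lies in [0.75, 0.875]
p(0.8125) = 0.1953 > 0, so the root lies in [0.75, 0.8125]
p(0.78125) = -0.0918 < 0, so the root lies in [0.78125, 0.8125]
p(0.796875) = 0.0513 > 0, so the root lies in [0.78125, 0.796875]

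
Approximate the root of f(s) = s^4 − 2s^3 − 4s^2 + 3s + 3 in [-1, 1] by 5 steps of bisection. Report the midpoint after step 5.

-0.6875

s = 0 gives f = 3, positive; keep [-1, 0]
s = -0.5 gives f = 0.8125, positive; keep [-1, -0.5]
s = -0.75 gives f = -0.339844, negative; keep [-0.75, -0.5]
s = -0.625 gives f = 0.2034, positive; keep [-0.75, -0.625]
s = -0.6875 gives f = -0.0798, negative; keep [-0.6875, -0.625]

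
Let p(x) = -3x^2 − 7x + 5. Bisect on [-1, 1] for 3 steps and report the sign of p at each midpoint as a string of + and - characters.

p(0) = 5 > 0, so the root lies in [0, 1]
p(0.5) = 0.75 > 0, so the root lies in [0.5, 1]
p(0.75) = -1.9375 < 0, so the root lies in [0.5, 0.75]

++-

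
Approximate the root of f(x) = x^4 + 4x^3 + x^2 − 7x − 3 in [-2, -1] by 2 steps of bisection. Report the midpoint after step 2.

-1.75

x = -1.5 gives f = 1.3125, positive; keep [-2, -1.5]
x = -1.75 gives f = 0.253906, positive; keep [-2, -1.75]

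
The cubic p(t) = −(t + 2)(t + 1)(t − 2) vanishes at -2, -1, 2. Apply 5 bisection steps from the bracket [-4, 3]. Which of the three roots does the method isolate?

midpoint -0.5: p = 1.875 > 0 → [-0.5, 3]
midpoint 1.25: p = 5.484375 > 0 → [1.25, 3]
midpoint 2.125: p = -1.611328 < 0 → [1.25, 2.125]
midpoint 1.6875: p = 3.0969 > 0 → [1.6875, 2.125]
midpoint 1.90625: p = 1.0643 > 0 → [1.90625, 2.125]

2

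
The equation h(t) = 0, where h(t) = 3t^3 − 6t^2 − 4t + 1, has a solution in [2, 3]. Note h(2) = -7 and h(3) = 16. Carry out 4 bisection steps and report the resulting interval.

m = 2.5, h(m) = 0.375 (+); new bracket [2, 2.5]
m = 2.25, h(m) = -4.203125 (−); new bracket [2.25, 2.5]
m = 2.375, h(m) = -2.154297 (−); new bracket [2.375, 2.5]
m = 2.4375, h(m) = -0.9519 (−); new bracket [2.4375, 2.5]

[2.4375, 2.5]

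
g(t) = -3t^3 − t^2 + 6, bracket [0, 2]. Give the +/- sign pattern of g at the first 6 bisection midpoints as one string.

+--+-+

g(1) = 2 > 0, so the root lies in [1, 2]
g(1.5) = -6.375 < 0, so the root lies in [1, 1.5]
g(1.25) = -1.421875 < 0, so the root lies in [1, 1.25]
g(1.125) = 0.4629 > 0, so the root lies in [1.125, 1.25]
g(1.1875) = -0.4338 < 0, so the root lies in [1.125, 1.1875]
g(1.15625) = 0.0257 > 0, so the root lies in [1.15625, 1.1875]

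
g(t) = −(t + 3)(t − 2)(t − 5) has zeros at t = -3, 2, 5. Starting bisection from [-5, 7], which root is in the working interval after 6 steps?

-3

g(1) = -16 < 0, so the root lies in [-5, 1]
g(-2) = -28 < 0, so the root lies in [-5, -2]
g(-3.5) = 23.375 > 0, so the root lies in [-3.5, -2]
g(-2.75) = -9.2031 < 0, so the root lies in [-3.5, -2.75]
g(-3.125) = 5.2051 > 0, so the root lies in [-3.125, -2.75]
g(-2.9375) = -2.4495 < 0, so the root lies in [-3.125, -2.9375]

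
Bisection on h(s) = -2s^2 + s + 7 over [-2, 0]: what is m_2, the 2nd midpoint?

-1.5

m = -1, h(m) = 4 (+); new bracket [-2, -1]
m = -1.5, h(m) = 1 (+); new bracket [-2, -1.5]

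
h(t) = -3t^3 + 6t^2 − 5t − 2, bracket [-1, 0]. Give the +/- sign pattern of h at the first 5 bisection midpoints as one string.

h(-0.5) = 2.375 > 0, so the root lies in [-0.5, 0]
h(-0.25) = -0.328125 < 0, so the root lies in [-0.5, -0.25]
h(-0.375) = 0.876953 > 0, so the root lies in [-0.375, -0.25]
h(-0.3125) = 0.24 > 0, so the root lies in [-0.3125, -0.25]
h(-0.28125) = -0.0524 < 0, so the root lies in [-0.3125, -0.28125]

+-++-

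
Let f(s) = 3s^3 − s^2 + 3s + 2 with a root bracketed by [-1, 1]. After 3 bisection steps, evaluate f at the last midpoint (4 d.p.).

1.1406

s = 0 gives f = 2, positive; keep [-1, 0]
s = -0.5 gives f = -0.125, negative; keep [-0.5, 0]
s = -0.25 gives f = 1.140625, positive; keep [-0.5, -0.25]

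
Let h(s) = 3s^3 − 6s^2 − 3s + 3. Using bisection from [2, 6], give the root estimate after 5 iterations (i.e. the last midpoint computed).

2.125

h(4) = 87 > 0, so the root lies in [2, 4]
h(3) = 21 > 0, so the root lies in [2, 3]
h(2.5) = 4.875 > 0, so the root lies in [2, 2.5]
h(2.25) = 0.0469 > 0, so the root lies in [2, 2.25]
h(2.125) = -1.6816 < 0, so the root lies in [2.125, 2.25]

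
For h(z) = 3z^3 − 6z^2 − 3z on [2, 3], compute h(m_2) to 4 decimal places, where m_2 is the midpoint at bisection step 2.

m = 2.5, h(m) = 1.875 (+); new bracket [2, 2.5]
m = 2.25, h(m) = -2.953125 (−); new bracket [2.25, 2.5]

-2.9531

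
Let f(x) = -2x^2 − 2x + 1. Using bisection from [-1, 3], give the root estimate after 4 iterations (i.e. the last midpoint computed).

0.25

midpoint 1: f = -3 < 0 → [-1, 1]
midpoint 0: f = 1 > 0 → [0, 1]
midpoint 0.5: f = -0.5 < 0 → [0, 0.5]
midpoint 0.25: f = 0.375 > 0 → [0.25, 0.5]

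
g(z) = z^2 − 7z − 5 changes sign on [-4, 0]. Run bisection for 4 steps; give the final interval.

[-0.75, -0.5]

g(-2) = 13 > 0, so the root lies in [-2, 0]
g(-1) = 3 > 0, so the root lies in [-1, 0]
g(-0.5) = -1.25 < 0, so the root lies in [-1, -0.5]
g(-0.75) = 0.8125 > 0, so the root lies in [-0.75, -0.5]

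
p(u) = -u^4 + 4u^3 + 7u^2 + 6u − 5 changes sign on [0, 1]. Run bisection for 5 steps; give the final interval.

m = 0.5, p(m) = 0.1875 (+); new bracket [0, 0.5]
m = 0.25, p(m) = -3.003906 (−); new bracket [0.25, 0.5]
m = 0.375, p(m) = -1.574463 (−); new bracket [0.375, 0.5]
m = 0.4375, p(m) = -0.7368 (−); new bracket [0.4375, 0.5]
m = 0.46875, p(m) = -0.2857 (−); new bracket [0.46875, 0.5]

[0.46875, 0.5]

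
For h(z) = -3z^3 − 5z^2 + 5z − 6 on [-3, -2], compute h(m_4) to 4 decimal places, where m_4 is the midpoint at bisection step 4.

z = -2.5 gives h = -2.875, negative; keep [-3, -2.5]
z = -2.75 gives h = 4.828125, positive; keep [-2.75, -2.5]
z = -2.625 gives h = 0.685547, positive; keep [-2.625, -2.5]
z = -2.5625 gives h = -1.1653, negative; keep [-2.625, -2.5625]

-1.1653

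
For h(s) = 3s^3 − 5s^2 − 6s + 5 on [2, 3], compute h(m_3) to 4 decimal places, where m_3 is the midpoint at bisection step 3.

-1.5410

midpoint 2.5: h = 5.625 > 0 → [2, 2.5]
midpoint 2.25: h = 0.359375 > 0 → [2, 2.25]
midpoint 2.125: h = -1.541016 < 0 → [2.125, 2.25]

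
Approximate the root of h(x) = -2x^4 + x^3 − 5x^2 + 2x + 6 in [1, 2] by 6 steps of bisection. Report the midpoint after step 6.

1.140625

midpoint 1.5: h = -9 < 0 → [1, 1.5]
midpoint 1.25: h = -2.242188 < 0 → [1, 1.25]
midpoint 1.125: h = 0.14209 > 0 → [1.125, 1.25]
midpoint 1.1875: h = -0.9783 < 0 → [1.125, 1.1875]
midpoint 1.15625: h = -0.4009 < 0 → [1.125, 1.15625]
midpoint 1.140625: h = -0.1252 < 0 → [1.125, 1.140625]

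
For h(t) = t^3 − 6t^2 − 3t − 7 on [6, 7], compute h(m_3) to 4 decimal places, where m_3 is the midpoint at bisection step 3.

0.5566

m = 6.5, h(m) = -5.375 (−); new bracket [6.5, 7]
m = 6.75, h(m) = 6.921875 (+); new bracket [6.5, 6.75]
m = 6.625, h(m) = 0.556641 (+); new bracket [6.5, 6.625]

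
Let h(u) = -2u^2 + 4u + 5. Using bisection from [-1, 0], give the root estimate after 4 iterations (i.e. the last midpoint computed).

-0.8125

midpoint -0.5: h = 2.5 > 0 → [-1, -0.5]
midpoint -0.75: h = 0.875 > 0 → [-1, -0.75]
midpoint -0.875: h = -0.03125 < 0 → [-0.875, -0.75]
midpoint -0.8125: h = 0.4297 > 0 → [-0.875, -0.8125]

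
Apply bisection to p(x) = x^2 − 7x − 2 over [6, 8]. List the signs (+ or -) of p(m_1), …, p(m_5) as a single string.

-+-++

midpoint 7: p = -2 < 0 → [7, 8]
midpoint 7.5: p = 1.75 > 0 → [7, 7.5]
midpoint 7.25: p = -0.1875 < 0 → [7.25, 7.5]
midpoint 7.375: p = 0.7656 > 0 → [7.25, 7.375]
midpoint 7.3125: p = 0.2852 > 0 → [7.25, 7.3125]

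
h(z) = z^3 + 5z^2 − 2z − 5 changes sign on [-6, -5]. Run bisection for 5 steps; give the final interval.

midpoint -5.5: h = -9.125 < 0 → [-5.5, -5]
midpoint -5.25: h = -1.390625 < 0 → [-5.25, -5]
midpoint -5.125: h = 1.966797 > 0 → [-5.25, -5.125]
midpoint -5.1875: h = 0.3293 > 0 → [-5.25, -5.1875]
midpoint -5.21875: h = -0.5202 < 0 → [-5.21875, -5.1875]

[-5.21875, -5.1875]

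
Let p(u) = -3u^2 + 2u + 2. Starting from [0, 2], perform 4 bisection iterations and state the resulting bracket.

[1.125, 1.25]

midpoint 1: p = 1 > 0 → [1, 2]
midpoint 1.5: p = -1.75 < 0 → [1, 1.5]
midpoint 1.25: p = -0.1875 < 0 → [1, 1.25]
midpoint 1.125: p = 0.4531 > 0 → [1.125, 1.25]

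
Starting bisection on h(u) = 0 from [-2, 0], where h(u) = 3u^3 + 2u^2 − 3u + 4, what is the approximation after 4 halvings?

midpoint -1: h = 6 > 0 → [-2, -1]
midpoint -1.5: h = 2.875 > 0 → [-2, -1.5]
midpoint -1.75: h = -0.703125 < 0 → [-1.75, -1.5]
midpoint -1.625: h = 1.2832 > 0 → [-1.75, -1.625]

-1.625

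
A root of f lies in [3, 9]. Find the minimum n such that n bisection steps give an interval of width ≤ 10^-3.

Width after n steps is 6/2^n. Need 2^n ≥ 6/10^-3 = 6000.
2^12 = 4096 < 6000 ≤ 2^13 = 8192, so n = 13.

13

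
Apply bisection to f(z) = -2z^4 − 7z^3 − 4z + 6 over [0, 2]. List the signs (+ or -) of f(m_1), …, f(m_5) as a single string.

-+-++

z = 1 gives f = -7, negative; keep [0, 1]
z = 0.5 gives f = 3, positive; keep [0.5, 1]
z = 0.75 gives f = -0.585938, negative; keep [0.5, 0.75]
z = 0.625 gives f = 1.4858, positive; keep [0.625, 0.75]
z = 0.6875 gives f = 0.5285, positive; keep [0.6875, 0.75]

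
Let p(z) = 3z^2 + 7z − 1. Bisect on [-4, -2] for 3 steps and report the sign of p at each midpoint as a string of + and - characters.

midpoint -3: p = 5 > 0 → [-3, -2]
midpoint -2.5: p = 0.25 > 0 → [-2.5, -2]
midpoint -2.25: p = -1.5625 < 0 → [-2.5, -2.25]

++-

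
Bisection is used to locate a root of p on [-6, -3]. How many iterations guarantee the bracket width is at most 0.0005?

13

Width after n steps is 3/2^n. Need 2^n ≥ 3/0.0005 = 6000.
2^12 = 4096 < 6000 ≤ 2^13 = 8192, so n = 13.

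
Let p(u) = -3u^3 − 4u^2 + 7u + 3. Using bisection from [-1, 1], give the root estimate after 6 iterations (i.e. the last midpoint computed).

-0.34375

u = 0 gives p = 3, positive; keep [-1, 0]
u = -0.5 gives p = -1.125, negative; keep [-0.5, 0]
u = -0.25 gives p = 1.046875, positive; keep [-0.5, -0.25]
u = -0.375 gives p = -0.0293, negative; keep [-0.375, -0.25]
u = -0.3125 gives p = 0.5134, positive; keep [-0.375, -0.3125]
u = -0.34375 gives p = 0.243, positive; keep [-0.375, -0.34375]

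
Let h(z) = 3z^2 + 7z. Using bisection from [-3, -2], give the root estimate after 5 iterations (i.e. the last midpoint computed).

m = -2.5, h(m) = 1.25 (+); new bracket [-2.5, -2]
m = -2.25, h(m) = -0.5625 (−); new bracket [-2.5, -2.25]
m = -2.375, h(m) = 0.296875 (+); new bracket [-2.375, -2.25]
m = -2.3125, h(m) = -0.1445 (−); new bracket [-2.375, -2.3125]
m = -2.34375, h(m) = 0.0732 (+); new bracket [-2.34375, -2.3125]

-2.34375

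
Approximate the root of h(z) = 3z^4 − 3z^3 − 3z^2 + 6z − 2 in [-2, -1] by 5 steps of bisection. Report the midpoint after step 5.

-1.28125

h(-1.5) = 7.5625 > 0, so the root lies in [-1.5, -1]
h(-1.25) = -1.003906 < 0, so the root lies in [-1.5, -1.25]
h(-1.375) = 2.600342 > 0, so the root lies in [-1.375, -1.25]
h(-1.3125) = 0.6426 > 0, so the root lies in [-1.3125, -1.25]
h(-1.28125) = -0.2178 < 0, so the root lies in [-1.3125, -1.28125]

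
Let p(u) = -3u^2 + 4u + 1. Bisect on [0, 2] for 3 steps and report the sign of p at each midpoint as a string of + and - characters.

++-

p(1) = 2 > 0, so the root lies in [1, 2]
p(1.5) = 0.25 > 0, so the root lies in [1.5, 2]
p(1.75) = -1.1875 < 0, so the root lies in [1.5, 1.75]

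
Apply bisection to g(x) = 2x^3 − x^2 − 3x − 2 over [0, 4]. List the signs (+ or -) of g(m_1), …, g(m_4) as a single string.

+--+

g(2) = 4 > 0, so the root lies in [0, 2]
g(1) = -4 < 0, so the root lies in [1, 2]
g(1.5) = -2 < 0, so the root lies in [1.5, 2]
g(1.75) = 0.4062 > 0, so the root lies in [1.5, 1.75]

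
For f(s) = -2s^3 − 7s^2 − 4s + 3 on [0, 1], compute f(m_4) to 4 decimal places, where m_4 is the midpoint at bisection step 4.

-0.2573

m = 0.5, f(m) = -1 (−); new bracket [0, 0.5]
m = 0.25, f(m) = 1.53125 (+); new bracket [0.25, 0.5]
m = 0.375, f(m) = 0.410156 (+); new bracket [0.375, 0.5]
m = 0.4375, f(m) = -0.2573 (−); new bracket [0.375, 0.4375]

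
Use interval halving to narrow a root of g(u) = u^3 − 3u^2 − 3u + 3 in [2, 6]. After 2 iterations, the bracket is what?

[3, 4]

m = 4, g(m) = 7 (+); new bracket [2, 4]
m = 3, g(m) = -6 (−); new bracket [3, 4]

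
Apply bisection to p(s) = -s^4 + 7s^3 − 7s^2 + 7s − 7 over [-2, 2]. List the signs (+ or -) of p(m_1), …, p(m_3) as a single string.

--+

midpoint 0: p = -7 < 0 → [0, 2]
midpoint 1: p = -1 < 0 → [1, 2]
midpoint 1.5: p = 6.3125 > 0 → [1, 1.5]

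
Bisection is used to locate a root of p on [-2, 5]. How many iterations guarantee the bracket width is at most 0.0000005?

Width after n steps is 7/2^n. Need 2^n ≥ 7/0.0000005 = 14000000.
2^23 = 8388608 < 14000000 ≤ 2^24 = 16777216, so n = 24.

24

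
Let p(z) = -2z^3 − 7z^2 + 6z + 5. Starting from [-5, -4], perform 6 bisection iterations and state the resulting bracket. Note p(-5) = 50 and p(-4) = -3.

[-4.09375, -4.078125]

midpoint -4.5: p = 18.5 > 0 → [-4.5, -4]
midpoint -4.25: p = 6.59375 > 0 → [-4.25, -4]
midpoint -4.125: p = 1.519531 > 0 → [-4.125, -4]
midpoint -4.0625: p = -0.8081 < 0 → [-4.125, -4.0625]
midpoint -4.09375: p = 0.3386 > 0 → [-4.09375, -4.0625]
midpoint -4.078125: p = -0.239 < 0 → [-4.09375, -4.078125]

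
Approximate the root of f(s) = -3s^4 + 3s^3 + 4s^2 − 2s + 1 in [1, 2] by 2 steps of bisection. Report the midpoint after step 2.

f(1.5) = 1.9375 > 0, so the root lies in [1.5, 2]
f(1.75) = -2.308594 < 0, so the root lies in [1.5, 1.75]

1.75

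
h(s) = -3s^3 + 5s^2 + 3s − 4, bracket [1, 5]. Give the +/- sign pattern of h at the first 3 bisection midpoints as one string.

--+

midpoint 3: h = -31 < 0 → [1, 3]
midpoint 2: h = -2 < 0 → [1, 2]
midpoint 1.5: h = 1.625 > 0 → [1.5, 2]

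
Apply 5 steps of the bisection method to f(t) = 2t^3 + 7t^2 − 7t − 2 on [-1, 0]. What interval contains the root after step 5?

[-0.25, -0.21875]

f(-0.5) = 3 > 0, so the root lies in [-0.5, 0]
f(-0.25) = 0.15625 > 0, so the root lies in [-0.25, 0]
f(-0.125) = -1.019531 < 0, so the root lies in [-0.25, -0.125]
f(-0.1875) = -0.4546 < 0, so the root lies in [-0.25, -0.1875]
f(-0.21875) = -0.1547 < 0, so the root lies in [-0.25, -0.21875]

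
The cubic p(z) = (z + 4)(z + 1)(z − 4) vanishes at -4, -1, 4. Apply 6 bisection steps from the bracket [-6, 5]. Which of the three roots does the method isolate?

p(-0.5) = -7.875 < 0, so the root lies in [-0.5, 5]
p(2.25) = -35.546875 < 0, so the root lies in [2.25, 5]
p(3.625) = -13.224609 < 0, so the root lies in [3.625, 5]
p(4.3125) = 13.8 > 0, so the root lies in [3.625, 4.3125]
p(3.96875) = -1.2373 < 0, so the root lies in [3.96875, 4.3125]
p(4.140625) = 5.8849 > 0, so the root lies in [3.96875, 4.140625]

4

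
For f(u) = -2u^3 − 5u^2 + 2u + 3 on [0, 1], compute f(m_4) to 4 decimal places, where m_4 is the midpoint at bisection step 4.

0.2515

m = 0.5, f(m) = 2.5 (+); new bracket [0.5, 1]
m = 0.75, f(m) = 0.84375 (+); new bracket [0.75, 1]
m = 0.875, f(m) = -0.417969 (−); new bracket [0.75, 0.875]
m = 0.8125, f(m) = 0.2515 (+); new bracket [0.8125, 0.875]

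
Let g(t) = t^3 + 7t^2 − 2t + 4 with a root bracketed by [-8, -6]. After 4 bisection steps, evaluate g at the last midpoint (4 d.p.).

g(-7) = 18 > 0, so the root lies in [-8, -7]
g(-7.5) = -9.125 < 0, so the root lies in [-7.5, -7]
g(-7.25) = 5.359375 > 0, so the root lies in [-7.5, -7.25]
g(-7.375) = -1.6465 < 0, so the root lies in [-7.375, -7.25]

-1.6465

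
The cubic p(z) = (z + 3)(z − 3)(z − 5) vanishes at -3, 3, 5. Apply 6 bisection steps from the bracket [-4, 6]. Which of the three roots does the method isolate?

-3

midpoint 1: p = 32 > 0 → [-4, 1]
midpoint -1.5: p = 43.875 > 0 → [-4, -1.5]
midpoint -2.75: p = 11.140625 > 0 → [-4, -2.75]
midpoint -3.375: p = -20.0215 < 0 → [-3.375, -2.75]
midpoint -3.0625: p = -3.0549 < 0 → [-3.0625, -2.75]
midpoint -2.90625: p = 4.3778 > 0 → [-3.0625, -2.90625]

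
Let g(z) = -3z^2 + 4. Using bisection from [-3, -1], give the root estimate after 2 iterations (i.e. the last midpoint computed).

m = -2, g(m) = -8 (−); new bracket [-2, -1]
m = -1.5, g(m) = -2.75 (−); new bracket [-1.5, -1]

-1.5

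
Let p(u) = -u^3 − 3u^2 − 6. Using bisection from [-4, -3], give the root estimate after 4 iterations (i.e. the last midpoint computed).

-3.4375

midpoint -3.5: p = 0.125 > 0 → [-3.5, -3]
midpoint -3.25: p = -3.359375 < 0 → [-3.5, -3.25]
midpoint -3.375: p = -1.728516 < 0 → [-3.5, -3.375]
midpoint -3.4375: p = -0.8303 < 0 → [-3.5, -3.4375]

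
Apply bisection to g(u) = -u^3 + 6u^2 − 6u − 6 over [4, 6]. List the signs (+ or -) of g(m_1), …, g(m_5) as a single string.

--+--

midpoint 5: g = -11 < 0 → [4, 5]
midpoint 4.5: g = -2.625 < 0 → [4, 4.5]
midpoint 4.25: g = 0.109375 > 0 → [4.25, 4.5]
midpoint 4.375: g = -1.1465 < 0 → [4.25, 4.375]
midpoint 4.3125: g = -0.4915 < 0 → [4.25, 4.3125]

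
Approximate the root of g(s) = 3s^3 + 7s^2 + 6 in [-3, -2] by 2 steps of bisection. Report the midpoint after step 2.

-2.75

midpoint -2.5: g = 2.875 > 0 → [-3, -2.5]
midpoint -2.75: g = -3.453125 < 0 → [-2.75, -2.5]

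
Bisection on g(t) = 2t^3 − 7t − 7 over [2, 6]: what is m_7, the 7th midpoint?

m = 4, g(m) = 93 (+); new bracket [2, 4]
m = 3, g(m) = 26 (+); new bracket [2, 3]
m = 2.5, g(m) = 6.75 (+); new bracket [2, 2.5]
m = 2.25, g(m) = 0.0312 (+); new bracket [2, 2.25]
m = 2.125, g(m) = -2.6836 (−); new bracket [2.125, 2.25]
m = 2.1875, g(m) = -1.3774 (−); new bracket [2.1875, 2.25]
m = 2.21875, g(m) = -0.6861 (−); new bracket [2.21875, 2.25]

2.21875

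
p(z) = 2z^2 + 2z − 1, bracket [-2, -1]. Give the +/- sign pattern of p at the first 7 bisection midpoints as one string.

midpoint -1.5: p = 0.5 > 0 → [-1.5, -1]
midpoint -1.25: p = -0.375 < 0 → [-1.5, -1.25]
midpoint -1.375: p = 0.03125 > 0 → [-1.375, -1.25]
midpoint -1.3125: p = -0.1797 < 0 → [-1.375, -1.3125]
midpoint -1.34375: p = -0.0762 < 0 → [-1.375, -1.34375]
midpoint -1.359375: p = -0.0229 < 0 → [-1.375, -1.359375]
midpoint -1.3671875: p = 0.004 > 0 → [-1.3671875, -1.359375]

+-+---+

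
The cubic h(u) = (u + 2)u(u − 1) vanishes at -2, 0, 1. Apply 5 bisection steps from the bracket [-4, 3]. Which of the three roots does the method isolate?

h(-0.5) = 1.125 > 0, so the root lies in [-4, -0.5]
h(-2.25) = -1.828125 < 0, so the root lies in [-2.25, -0.5]
h(-1.375) = 2.041016 > 0, so the root lies in [-2.25, -1.375]
h(-1.8125) = 0.9558 > 0, so the root lies in [-2.25, -1.8125]
h(-2.03125) = -0.1924 < 0, so the root lies in [-2.03125, -1.8125]

-2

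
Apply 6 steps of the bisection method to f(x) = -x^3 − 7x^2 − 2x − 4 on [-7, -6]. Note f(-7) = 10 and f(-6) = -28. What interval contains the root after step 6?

x = -6.5 gives f = -12.125, negative; keep [-7, -6.5]
x = -6.75 gives f = -1.890625, negative; keep [-7, -6.75]
x = -6.875 gives f = 3.841797, positive; keep [-6.875, -6.75]
x = -6.8125 gives f = 0.9231, positive; keep [-6.8125, -6.75]
x = -6.78125 gives f = -0.4968, negative; keep [-6.8125, -6.78125]
x = -6.796875 gives f = 0.2099, positive; keep [-6.796875, -6.78125]

[-6.796875, -6.78125]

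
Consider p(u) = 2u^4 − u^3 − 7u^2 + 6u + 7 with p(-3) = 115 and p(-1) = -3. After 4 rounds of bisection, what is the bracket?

[-1.875, -1.75]

midpoint -2: p = 7 > 0 → [-2, -1]
midpoint -1.5: p = -4.25 < 0 → [-2, -1.5]
midpoint -1.75: p = -0.820312 < 0 → [-2, -1.75]
midpoint -1.875: p = 2.4517 > 0 → [-1.875, -1.75]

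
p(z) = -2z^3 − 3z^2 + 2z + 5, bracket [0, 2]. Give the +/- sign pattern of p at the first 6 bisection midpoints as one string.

+--+-+

z = 1 gives p = 2, positive; keep [1, 2]
z = 1.5 gives p = -5.5, negative; keep [1, 1.5]
z = 1.25 gives p = -1.09375, negative; keep [1, 1.25]
z = 1.125 gives p = 0.6055, positive; keep [1.125, 1.25]
z = 1.1875 gives p = -0.2046, negative; keep [1.125, 1.1875]
z = 1.15625 gives p = 0.2101, positive; keep [1.15625, 1.1875]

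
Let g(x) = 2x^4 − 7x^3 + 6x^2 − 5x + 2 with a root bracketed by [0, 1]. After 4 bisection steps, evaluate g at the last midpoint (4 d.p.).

0.0403

g(0.5) = 0.25 > 0, so the root lies in [0.5, 1]
g(0.75) = -0.695312 < 0, so the root lies in [0.5, 0.75]
g(0.625) = -0.185059 < 0, so the root lies in [0.5, 0.625]
g(0.5625) = 0.0403 > 0, so the root lies in [0.5625, 0.625]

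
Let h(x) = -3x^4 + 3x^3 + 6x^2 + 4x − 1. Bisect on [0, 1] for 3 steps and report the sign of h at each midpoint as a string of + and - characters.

m = 0.5, h(m) = 2.6875 (+); new bracket [0, 0.5]
m = 0.25, h(m) = 0.410156 (+); new bracket [0, 0.25]
m = 0.125, h(m) = -0.401123 (−); new bracket [0.125, 0.25]

++-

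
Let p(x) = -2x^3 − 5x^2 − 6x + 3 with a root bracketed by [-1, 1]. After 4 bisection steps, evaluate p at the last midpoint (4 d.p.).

-0.0586

x = 0 gives p = 3, positive; keep [0, 1]
x = 0.5 gives p = -1.5, negative; keep [0, 0.5]
x = 0.25 gives p = 1.15625, positive; keep [0.25, 0.5]
x = 0.375 gives p = -0.0586, negative; keep [0.25, 0.375]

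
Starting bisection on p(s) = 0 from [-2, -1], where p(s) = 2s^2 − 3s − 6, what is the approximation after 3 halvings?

-1.125

s = -1.5 gives p = 3, positive; keep [-1.5, -1]
s = -1.25 gives p = 0.875, positive; keep [-1.25, -1]
s = -1.125 gives p = -0.09375, negative; keep [-1.25, -1.125]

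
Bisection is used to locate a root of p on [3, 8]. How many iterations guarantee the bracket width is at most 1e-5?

Width after n steps is 5/2^n. Need 2^n ≥ 5/1e-5 = 500000.
2^18 = 262144 < 500000 ≤ 2^19 = 524288, so n = 19.

19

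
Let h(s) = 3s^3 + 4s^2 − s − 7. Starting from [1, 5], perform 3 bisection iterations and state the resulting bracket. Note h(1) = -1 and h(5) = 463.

[1, 1.5]

s = 3 gives h = 107, positive; keep [1, 3]
s = 2 gives h = 31, positive; keep [1, 2]
s = 1.5 gives h = 10.625, positive; keep [1, 1.5]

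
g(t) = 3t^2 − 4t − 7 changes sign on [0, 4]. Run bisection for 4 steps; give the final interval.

[2.25, 2.5]

midpoint 2: g = -3 < 0 → [2, 4]
midpoint 3: g = 8 > 0 → [2, 3]
midpoint 2.5: g = 1.75 > 0 → [2, 2.5]
midpoint 2.25: g = -0.8125 < 0 → [2.25, 2.5]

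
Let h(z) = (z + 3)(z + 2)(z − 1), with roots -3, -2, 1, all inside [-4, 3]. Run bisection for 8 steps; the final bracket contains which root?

m = -0.5, h(m) = -5.625 (−); new bracket [-0.5, 3]
m = 1.25, h(m) = 3.453125 (+); new bracket [-0.5, 1.25]
m = 0.375, h(m) = -5.009766 (−); new bracket [0.375, 1.25]
m = 0.8125, h(m) = -2.0105 (−); new bracket [0.8125, 1.25]
m = 1.03125, h(m) = 0.3819 (+); new bracket [0.8125, 1.03125]
m = 0.921875, h(m) = -0.8953 (−); new bracket [0.921875, 1.03125]
m = 0.9765625, h(m) = -0.2774 (−); new bracket [0.9765625, 1.03125]
m = 1.00390625, h(m) = 0.047 (+); new bracket [0.9765625, 1.00390625]

1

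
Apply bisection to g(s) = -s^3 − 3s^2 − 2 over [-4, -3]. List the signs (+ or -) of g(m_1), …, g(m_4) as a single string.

m = -3.5, g(m) = 4.125 (+); new bracket [-3.5, -3]
m = -3.25, g(m) = 0.640625 (+); new bracket [-3.25, -3]
m = -3.125, g(m) = -0.779297 (−); new bracket [-3.25, -3.125]
m = -3.1875, g(m) = -0.095 (−); new bracket [-3.25, -3.1875]

++--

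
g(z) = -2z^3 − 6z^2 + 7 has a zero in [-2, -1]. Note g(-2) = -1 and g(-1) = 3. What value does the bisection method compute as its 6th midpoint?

-1.546875

z = -1.5 gives g = 0.25, positive; keep [-2, -1.5]
z = -1.75 gives g = -0.65625, negative; keep [-1.75, -1.5]
z = -1.625 gives g = -0.261719, negative; keep [-1.625, -1.5]
z = -1.5625 gives g = -0.019, negative; keep [-1.5625, -1.5]
z = -1.53125 gives g = 0.1124, positive; keep [-1.5625, -1.53125]
z = -1.546875 gives g = 0.0459, positive; keep [-1.5625, -1.546875]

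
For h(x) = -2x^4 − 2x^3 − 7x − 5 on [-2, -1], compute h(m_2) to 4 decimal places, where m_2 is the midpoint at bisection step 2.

m = -1.5, h(m) = 2.125 (+); new bracket [-2, -1.5]
m = -1.75, h(m) = -0.789062 (−); new bracket [-1.75, -1.5]

-0.7891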